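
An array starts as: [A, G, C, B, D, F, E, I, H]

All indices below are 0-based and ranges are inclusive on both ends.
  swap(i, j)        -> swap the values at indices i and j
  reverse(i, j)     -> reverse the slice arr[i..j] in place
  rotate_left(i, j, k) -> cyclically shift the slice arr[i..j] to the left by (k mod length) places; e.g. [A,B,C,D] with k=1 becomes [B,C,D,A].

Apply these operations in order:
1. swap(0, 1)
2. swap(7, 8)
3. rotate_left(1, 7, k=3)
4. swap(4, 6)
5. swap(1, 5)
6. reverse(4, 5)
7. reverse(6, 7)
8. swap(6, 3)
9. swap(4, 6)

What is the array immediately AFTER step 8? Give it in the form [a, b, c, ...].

Answer: [G, A, F, B, D, C, E, H, I]

Derivation:
After 1 (swap(0, 1)): [G, A, C, B, D, F, E, I, H]
After 2 (swap(7, 8)): [G, A, C, B, D, F, E, H, I]
After 3 (rotate_left(1, 7, k=3)): [G, D, F, E, H, A, C, B, I]
After 4 (swap(4, 6)): [G, D, F, E, C, A, H, B, I]
After 5 (swap(1, 5)): [G, A, F, E, C, D, H, B, I]
After 6 (reverse(4, 5)): [G, A, F, E, D, C, H, B, I]
After 7 (reverse(6, 7)): [G, A, F, E, D, C, B, H, I]
After 8 (swap(6, 3)): [G, A, F, B, D, C, E, H, I]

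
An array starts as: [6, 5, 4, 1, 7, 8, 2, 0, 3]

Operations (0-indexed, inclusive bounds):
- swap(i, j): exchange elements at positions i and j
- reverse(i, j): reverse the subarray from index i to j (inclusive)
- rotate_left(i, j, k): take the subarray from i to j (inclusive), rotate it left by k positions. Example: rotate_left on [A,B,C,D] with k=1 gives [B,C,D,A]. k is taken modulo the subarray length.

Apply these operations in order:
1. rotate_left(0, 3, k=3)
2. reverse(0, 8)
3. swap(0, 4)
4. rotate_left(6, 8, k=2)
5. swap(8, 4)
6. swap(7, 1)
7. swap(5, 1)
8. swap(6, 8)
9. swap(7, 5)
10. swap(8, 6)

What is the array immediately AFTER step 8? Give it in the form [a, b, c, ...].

Answer: [7, 4, 2, 8, 6, 5, 3, 0, 1]

Derivation:
After 1 (rotate_left(0, 3, k=3)): [1, 6, 5, 4, 7, 8, 2, 0, 3]
After 2 (reverse(0, 8)): [3, 0, 2, 8, 7, 4, 5, 6, 1]
After 3 (swap(0, 4)): [7, 0, 2, 8, 3, 4, 5, 6, 1]
After 4 (rotate_left(6, 8, k=2)): [7, 0, 2, 8, 3, 4, 1, 5, 6]
After 5 (swap(8, 4)): [7, 0, 2, 8, 6, 4, 1, 5, 3]
After 6 (swap(7, 1)): [7, 5, 2, 8, 6, 4, 1, 0, 3]
After 7 (swap(5, 1)): [7, 4, 2, 8, 6, 5, 1, 0, 3]
After 8 (swap(6, 8)): [7, 4, 2, 8, 6, 5, 3, 0, 1]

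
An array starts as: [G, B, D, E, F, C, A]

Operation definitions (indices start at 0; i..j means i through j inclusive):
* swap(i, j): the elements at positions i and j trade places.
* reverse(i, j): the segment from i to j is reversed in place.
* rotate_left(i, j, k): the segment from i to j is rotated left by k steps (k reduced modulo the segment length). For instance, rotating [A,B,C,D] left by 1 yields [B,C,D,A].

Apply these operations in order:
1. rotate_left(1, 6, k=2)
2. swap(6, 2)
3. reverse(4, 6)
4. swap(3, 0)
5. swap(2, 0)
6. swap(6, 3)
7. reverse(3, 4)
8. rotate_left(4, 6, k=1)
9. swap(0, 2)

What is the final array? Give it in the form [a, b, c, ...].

Answer: [C, E, D, F, B, G, A]

Derivation:
After 1 (rotate_left(1, 6, k=2)): [G, E, F, C, A, B, D]
After 2 (swap(6, 2)): [G, E, D, C, A, B, F]
After 3 (reverse(4, 6)): [G, E, D, C, F, B, A]
After 4 (swap(3, 0)): [C, E, D, G, F, B, A]
After 5 (swap(2, 0)): [D, E, C, G, F, B, A]
After 6 (swap(6, 3)): [D, E, C, A, F, B, G]
After 7 (reverse(3, 4)): [D, E, C, F, A, B, G]
After 8 (rotate_left(4, 6, k=1)): [D, E, C, F, B, G, A]
After 9 (swap(0, 2)): [C, E, D, F, B, G, A]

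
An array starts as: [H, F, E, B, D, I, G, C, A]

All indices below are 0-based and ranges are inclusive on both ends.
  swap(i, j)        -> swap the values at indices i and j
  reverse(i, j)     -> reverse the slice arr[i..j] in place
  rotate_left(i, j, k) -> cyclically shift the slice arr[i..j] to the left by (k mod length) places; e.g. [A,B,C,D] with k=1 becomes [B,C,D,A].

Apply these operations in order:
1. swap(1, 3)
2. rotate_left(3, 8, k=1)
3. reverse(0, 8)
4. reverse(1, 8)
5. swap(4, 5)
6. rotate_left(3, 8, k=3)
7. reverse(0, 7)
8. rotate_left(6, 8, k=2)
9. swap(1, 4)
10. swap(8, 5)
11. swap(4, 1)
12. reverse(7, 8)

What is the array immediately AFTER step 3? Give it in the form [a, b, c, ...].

Answer: [F, A, C, G, I, D, E, B, H]

Derivation:
After 1 (swap(1, 3)): [H, B, E, F, D, I, G, C, A]
After 2 (rotate_left(3, 8, k=1)): [H, B, E, D, I, G, C, A, F]
After 3 (reverse(0, 8)): [F, A, C, G, I, D, E, B, H]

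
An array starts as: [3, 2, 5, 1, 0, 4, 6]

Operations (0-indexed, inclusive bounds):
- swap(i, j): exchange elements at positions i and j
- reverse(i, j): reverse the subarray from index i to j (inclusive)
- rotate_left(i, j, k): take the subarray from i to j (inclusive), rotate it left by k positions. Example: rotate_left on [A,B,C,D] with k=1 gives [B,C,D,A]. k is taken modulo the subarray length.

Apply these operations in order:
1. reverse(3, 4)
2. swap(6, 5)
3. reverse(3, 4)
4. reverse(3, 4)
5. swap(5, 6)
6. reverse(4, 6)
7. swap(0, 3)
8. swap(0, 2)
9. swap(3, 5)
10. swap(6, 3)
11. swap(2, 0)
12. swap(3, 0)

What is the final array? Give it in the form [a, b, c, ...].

Answer: [1, 2, 5, 0, 6, 3, 4]

Derivation:
After 1 (reverse(3, 4)): [3, 2, 5, 0, 1, 4, 6]
After 2 (swap(6, 5)): [3, 2, 5, 0, 1, 6, 4]
After 3 (reverse(3, 4)): [3, 2, 5, 1, 0, 6, 4]
After 4 (reverse(3, 4)): [3, 2, 5, 0, 1, 6, 4]
After 5 (swap(5, 6)): [3, 2, 5, 0, 1, 4, 6]
After 6 (reverse(4, 6)): [3, 2, 5, 0, 6, 4, 1]
After 7 (swap(0, 3)): [0, 2, 5, 3, 6, 4, 1]
After 8 (swap(0, 2)): [5, 2, 0, 3, 6, 4, 1]
After 9 (swap(3, 5)): [5, 2, 0, 4, 6, 3, 1]
After 10 (swap(6, 3)): [5, 2, 0, 1, 6, 3, 4]
After 11 (swap(2, 0)): [0, 2, 5, 1, 6, 3, 4]
After 12 (swap(3, 0)): [1, 2, 5, 0, 6, 3, 4]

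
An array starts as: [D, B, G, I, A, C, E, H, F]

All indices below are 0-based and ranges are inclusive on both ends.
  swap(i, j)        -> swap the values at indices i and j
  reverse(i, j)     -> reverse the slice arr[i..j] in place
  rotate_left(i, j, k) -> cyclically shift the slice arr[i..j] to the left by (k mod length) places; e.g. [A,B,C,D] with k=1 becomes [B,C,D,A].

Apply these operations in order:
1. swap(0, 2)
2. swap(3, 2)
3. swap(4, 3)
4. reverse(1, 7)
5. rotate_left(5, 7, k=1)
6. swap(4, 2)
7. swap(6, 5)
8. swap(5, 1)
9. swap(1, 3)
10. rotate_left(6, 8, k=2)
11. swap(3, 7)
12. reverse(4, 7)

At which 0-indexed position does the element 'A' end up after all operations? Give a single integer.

Answer: 8

Derivation:
After 1 (swap(0, 2)): [G, B, D, I, A, C, E, H, F]
After 2 (swap(3, 2)): [G, B, I, D, A, C, E, H, F]
After 3 (swap(4, 3)): [G, B, I, A, D, C, E, H, F]
After 4 (reverse(1, 7)): [G, H, E, C, D, A, I, B, F]
After 5 (rotate_left(5, 7, k=1)): [G, H, E, C, D, I, B, A, F]
After 6 (swap(4, 2)): [G, H, D, C, E, I, B, A, F]
After 7 (swap(6, 5)): [G, H, D, C, E, B, I, A, F]
After 8 (swap(5, 1)): [G, B, D, C, E, H, I, A, F]
After 9 (swap(1, 3)): [G, C, D, B, E, H, I, A, F]
After 10 (rotate_left(6, 8, k=2)): [G, C, D, B, E, H, F, I, A]
After 11 (swap(3, 7)): [G, C, D, I, E, H, F, B, A]
After 12 (reverse(4, 7)): [G, C, D, I, B, F, H, E, A]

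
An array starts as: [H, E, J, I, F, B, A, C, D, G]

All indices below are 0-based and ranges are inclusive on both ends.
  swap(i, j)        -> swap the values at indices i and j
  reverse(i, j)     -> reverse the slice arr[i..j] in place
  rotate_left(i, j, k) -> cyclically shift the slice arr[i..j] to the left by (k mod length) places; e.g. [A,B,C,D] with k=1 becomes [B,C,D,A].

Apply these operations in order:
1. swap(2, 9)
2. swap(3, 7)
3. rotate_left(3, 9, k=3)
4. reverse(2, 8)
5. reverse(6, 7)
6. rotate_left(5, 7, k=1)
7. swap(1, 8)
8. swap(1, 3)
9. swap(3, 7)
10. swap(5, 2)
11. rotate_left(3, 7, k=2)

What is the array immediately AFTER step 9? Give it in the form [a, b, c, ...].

Answer: [H, C, F, D, J, A, I, G, E, B]

Derivation:
After 1 (swap(2, 9)): [H, E, G, I, F, B, A, C, D, J]
After 2 (swap(3, 7)): [H, E, G, C, F, B, A, I, D, J]
After 3 (rotate_left(3, 9, k=3)): [H, E, G, A, I, D, J, C, F, B]
After 4 (reverse(2, 8)): [H, E, F, C, J, D, I, A, G, B]
After 5 (reverse(6, 7)): [H, E, F, C, J, D, A, I, G, B]
After 6 (rotate_left(5, 7, k=1)): [H, E, F, C, J, A, I, D, G, B]
After 7 (swap(1, 8)): [H, G, F, C, J, A, I, D, E, B]
After 8 (swap(1, 3)): [H, C, F, G, J, A, I, D, E, B]
After 9 (swap(3, 7)): [H, C, F, D, J, A, I, G, E, B]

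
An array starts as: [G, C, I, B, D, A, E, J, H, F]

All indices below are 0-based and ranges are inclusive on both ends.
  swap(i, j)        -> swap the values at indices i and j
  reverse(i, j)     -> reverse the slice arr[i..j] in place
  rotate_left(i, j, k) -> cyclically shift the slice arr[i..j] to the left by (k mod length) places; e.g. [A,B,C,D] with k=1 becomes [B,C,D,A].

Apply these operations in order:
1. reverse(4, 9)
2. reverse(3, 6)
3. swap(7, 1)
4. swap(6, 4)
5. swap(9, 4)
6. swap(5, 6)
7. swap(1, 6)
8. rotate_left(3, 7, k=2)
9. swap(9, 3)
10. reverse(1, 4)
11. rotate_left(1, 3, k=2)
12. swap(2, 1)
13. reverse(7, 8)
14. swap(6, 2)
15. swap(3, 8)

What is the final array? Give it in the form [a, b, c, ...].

Answer: [G, E, J, D, F, C, I, A, B, H]

Derivation:
After 1 (reverse(4, 9)): [G, C, I, B, F, H, J, E, A, D]
After 2 (reverse(3, 6)): [G, C, I, J, H, F, B, E, A, D]
After 3 (swap(7, 1)): [G, E, I, J, H, F, B, C, A, D]
After 4 (swap(6, 4)): [G, E, I, J, B, F, H, C, A, D]
After 5 (swap(9, 4)): [G, E, I, J, D, F, H, C, A, B]
After 6 (swap(5, 6)): [G, E, I, J, D, H, F, C, A, B]
After 7 (swap(1, 6)): [G, F, I, J, D, H, E, C, A, B]
After 8 (rotate_left(3, 7, k=2)): [G, F, I, H, E, C, J, D, A, B]
After 9 (swap(9, 3)): [G, F, I, B, E, C, J, D, A, H]
After 10 (reverse(1, 4)): [G, E, B, I, F, C, J, D, A, H]
After 11 (rotate_left(1, 3, k=2)): [G, I, E, B, F, C, J, D, A, H]
After 12 (swap(2, 1)): [G, E, I, B, F, C, J, D, A, H]
After 13 (reverse(7, 8)): [G, E, I, B, F, C, J, A, D, H]
After 14 (swap(6, 2)): [G, E, J, B, F, C, I, A, D, H]
After 15 (swap(3, 8)): [G, E, J, D, F, C, I, A, B, H]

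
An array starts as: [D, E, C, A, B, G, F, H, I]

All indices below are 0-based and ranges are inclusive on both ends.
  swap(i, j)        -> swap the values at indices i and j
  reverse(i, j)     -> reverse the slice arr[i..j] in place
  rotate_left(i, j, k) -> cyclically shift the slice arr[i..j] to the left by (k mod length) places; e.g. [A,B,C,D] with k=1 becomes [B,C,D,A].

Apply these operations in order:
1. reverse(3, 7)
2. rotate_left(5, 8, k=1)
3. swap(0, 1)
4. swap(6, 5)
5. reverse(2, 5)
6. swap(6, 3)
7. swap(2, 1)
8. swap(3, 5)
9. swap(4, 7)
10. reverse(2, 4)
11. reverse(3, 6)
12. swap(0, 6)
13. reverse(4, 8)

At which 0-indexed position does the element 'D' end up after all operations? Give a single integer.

Answer: 7

Derivation:
After 1 (reverse(3, 7)): [D, E, C, H, F, G, B, A, I]
After 2 (rotate_left(5, 8, k=1)): [D, E, C, H, F, B, A, I, G]
After 3 (swap(0, 1)): [E, D, C, H, F, B, A, I, G]
After 4 (swap(6, 5)): [E, D, C, H, F, A, B, I, G]
After 5 (reverse(2, 5)): [E, D, A, F, H, C, B, I, G]
After 6 (swap(6, 3)): [E, D, A, B, H, C, F, I, G]
After 7 (swap(2, 1)): [E, A, D, B, H, C, F, I, G]
After 8 (swap(3, 5)): [E, A, D, C, H, B, F, I, G]
After 9 (swap(4, 7)): [E, A, D, C, I, B, F, H, G]
After 10 (reverse(2, 4)): [E, A, I, C, D, B, F, H, G]
After 11 (reverse(3, 6)): [E, A, I, F, B, D, C, H, G]
After 12 (swap(0, 6)): [C, A, I, F, B, D, E, H, G]
After 13 (reverse(4, 8)): [C, A, I, F, G, H, E, D, B]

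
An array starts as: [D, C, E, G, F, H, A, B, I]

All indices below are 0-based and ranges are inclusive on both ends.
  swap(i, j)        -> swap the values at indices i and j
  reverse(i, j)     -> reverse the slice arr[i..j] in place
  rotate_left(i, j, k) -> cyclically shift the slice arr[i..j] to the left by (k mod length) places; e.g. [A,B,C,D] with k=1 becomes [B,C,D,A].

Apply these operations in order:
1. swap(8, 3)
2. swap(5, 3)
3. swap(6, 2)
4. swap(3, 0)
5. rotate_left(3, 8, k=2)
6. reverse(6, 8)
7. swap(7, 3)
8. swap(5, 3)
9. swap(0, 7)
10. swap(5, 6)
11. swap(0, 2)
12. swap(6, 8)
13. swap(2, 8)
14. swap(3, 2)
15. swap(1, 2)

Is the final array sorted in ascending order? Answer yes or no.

Answer: yes

Derivation:
After 1 (swap(8, 3)): [D, C, E, I, F, H, A, B, G]
After 2 (swap(5, 3)): [D, C, E, H, F, I, A, B, G]
After 3 (swap(6, 2)): [D, C, A, H, F, I, E, B, G]
After 4 (swap(3, 0)): [H, C, A, D, F, I, E, B, G]
After 5 (rotate_left(3, 8, k=2)): [H, C, A, I, E, B, G, D, F]
After 6 (reverse(6, 8)): [H, C, A, I, E, B, F, D, G]
After 7 (swap(7, 3)): [H, C, A, D, E, B, F, I, G]
After 8 (swap(5, 3)): [H, C, A, B, E, D, F, I, G]
After 9 (swap(0, 7)): [I, C, A, B, E, D, F, H, G]
After 10 (swap(5, 6)): [I, C, A, B, E, F, D, H, G]
After 11 (swap(0, 2)): [A, C, I, B, E, F, D, H, G]
After 12 (swap(6, 8)): [A, C, I, B, E, F, G, H, D]
After 13 (swap(2, 8)): [A, C, D, B, E, F, G, H, I]
After 14 (swap(3, 2)): [A, C, B, D, E, F, G, H, I]
After 15 (swap(1, 2)): [A, B, C, D, E, F, G, H, I]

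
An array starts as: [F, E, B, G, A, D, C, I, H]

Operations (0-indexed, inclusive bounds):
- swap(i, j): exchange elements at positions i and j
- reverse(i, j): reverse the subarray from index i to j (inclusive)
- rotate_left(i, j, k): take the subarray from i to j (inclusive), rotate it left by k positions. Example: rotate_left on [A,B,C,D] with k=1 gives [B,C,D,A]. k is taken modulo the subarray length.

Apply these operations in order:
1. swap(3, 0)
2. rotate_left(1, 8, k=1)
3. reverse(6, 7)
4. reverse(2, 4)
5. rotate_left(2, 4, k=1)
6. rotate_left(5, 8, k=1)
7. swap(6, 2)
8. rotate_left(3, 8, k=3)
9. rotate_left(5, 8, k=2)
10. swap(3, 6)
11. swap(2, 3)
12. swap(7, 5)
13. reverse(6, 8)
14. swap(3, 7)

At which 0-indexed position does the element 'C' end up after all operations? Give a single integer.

After 1 (swap(3, 0)): [G, E, B, F, A, D, C, I, H]
After 2 (rotate_left(1, 8, k=1)): [G, B, F, A, D, C, I, H, E]
After 3 (reverse(6, 7)): [G, B, F, A, D, C, H, I, E]
After 4 (reverse(2, 4)): [G, B, D, A, F, C, H, I, E]
After 5 (rotate_left(2, 4, k=1)): [G, B, A, F, D, C, H, I, E]
After 6 (rotate_left(5, 8, k=1)): [G, B, A, F, D, H, I, E, C]
After 7 (swap(6, 2)): [G, B, I, F, D, H, A, E, C]
After 8 (rotate_left(3, 8, k=3)): [G, B, I, A, E, C, F, D, H]
After 9 (rotate_left(5, 8, k=2)): [G, B, I, A, E, D, H, C, F]
After 10 (swap(3, 6)): [G, B, I, H, E, D, A, C, F]
After 11 (swap(2, 3)): [G, B, H, I, E, D, A, C, F]
After 12 (swap(7, 5)): [G, B, H, I, E, C, A, D, F]
After 13 (reverse(6, 8)): [G, B, H, I, E, C, F, D, A]
After 14 (swap(3, 7)): [G, B, H, D, E, C, F, I, A]

Answer: 5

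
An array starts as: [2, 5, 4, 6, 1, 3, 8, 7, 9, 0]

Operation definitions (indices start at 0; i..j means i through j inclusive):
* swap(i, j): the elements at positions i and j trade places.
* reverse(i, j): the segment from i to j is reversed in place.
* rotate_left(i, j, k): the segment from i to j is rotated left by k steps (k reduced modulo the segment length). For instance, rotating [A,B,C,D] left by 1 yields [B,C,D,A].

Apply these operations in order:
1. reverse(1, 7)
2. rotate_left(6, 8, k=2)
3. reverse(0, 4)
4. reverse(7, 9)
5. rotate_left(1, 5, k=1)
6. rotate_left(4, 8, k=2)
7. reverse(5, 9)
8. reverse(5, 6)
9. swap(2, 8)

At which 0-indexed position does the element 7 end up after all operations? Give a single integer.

After 1 (reverse(1, 7)): [2, 7, 8, 3, 1, 6, 4, 5, 9, 0]
After 2 (rotate_left(6, 8, k=2)): [2, 7, 8, 3, 1, 6, 9, 4, 5, 0]
After 3 (reverse(0, 4)): [1, 3, 8, 7, 2, 6, 9, 4, 5, 0]
After 4 (reverse(7, 9)): [1, 3, 8, 7, 2, 6, 9, 0, 5, 4]
After 5 (rotate_left(1, 5, k=1)): [1, 8, 7, 2, 6, 3, 9, 0, 5, 4]
After 6 (rotate_left(4, 8, k=2)): [1, 8, 7, 2, 9, 0, 5, 6, 3, 4]
After 7 (reverse(5, 9)): [1, 8, 7, 2, 9, 4, 3, 6, 5, 0]
After 8 (reverse(5, 6)): [1, 8, 7, 2, 9, 3, 4, 6, 5, 0]
After 9 (swap(2, 8)): [1, 8, 5, 2, 9, 3, 4, 6, 7, 0]

Answer: 8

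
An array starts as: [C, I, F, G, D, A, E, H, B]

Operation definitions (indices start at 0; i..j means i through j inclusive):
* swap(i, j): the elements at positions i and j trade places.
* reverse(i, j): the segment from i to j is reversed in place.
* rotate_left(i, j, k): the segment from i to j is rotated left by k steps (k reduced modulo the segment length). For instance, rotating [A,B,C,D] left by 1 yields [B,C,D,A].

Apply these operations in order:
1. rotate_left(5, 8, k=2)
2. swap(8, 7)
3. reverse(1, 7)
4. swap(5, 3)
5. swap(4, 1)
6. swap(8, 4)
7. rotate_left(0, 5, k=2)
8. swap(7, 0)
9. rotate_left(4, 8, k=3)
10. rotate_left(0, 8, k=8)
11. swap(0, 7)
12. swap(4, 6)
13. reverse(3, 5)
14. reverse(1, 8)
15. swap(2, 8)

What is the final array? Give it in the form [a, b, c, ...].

Answer: [C, D, I, H, A, E, B, G, F]

Derivation:
After 1 (rotate_left(5, 8, k=2)): [C, I, F, G, D, H, B, A, E]
After 2 (swap(8, 7)): [C, I, F, G, D, H, B, E, A]
After 3 (reverse(1, 7)): [C, E, B, H, D, G, F, I, A]
After 4 (swap(5, 3)): [C, E, B, G, D, H, F, I, A]
After 5 (swap(4, 1)): [C, D, B, G, E, H, F, I, A]
After 6 (swap(8, 4)): [C, D, B, G, A, H, F, I, E]
After 7 (rotate_left(0, 5, k=2)): [B, G, A, H, C, D, F, I, E]
After 8 (swap(7, 0)): [I, G, A, H, C, D, F, B, E]
After 9 (rotate_left(4, 8, k=3)): [I, G, A, H, B, E, C, D, F]
After 10 (rotate_left(0, 8, k=8)): [F, I, G, A, H, B, E, C, D]
After 11 (swap(0, 7)): [C, I, G, A, H, B, E, F, D]
After 12 (swap(4, 6)): [C, I, G, A, E, B, H, F, D]
After 13 (reverse(3, 5)): [C, I, G, B, E, A, H, F, D]
After 14 (reverse(1, 8)): [C, D, F, H, A, E, B, G, I]
After 15 (swap(2, 8)): [C, D, I, H, A, E, B, G, F]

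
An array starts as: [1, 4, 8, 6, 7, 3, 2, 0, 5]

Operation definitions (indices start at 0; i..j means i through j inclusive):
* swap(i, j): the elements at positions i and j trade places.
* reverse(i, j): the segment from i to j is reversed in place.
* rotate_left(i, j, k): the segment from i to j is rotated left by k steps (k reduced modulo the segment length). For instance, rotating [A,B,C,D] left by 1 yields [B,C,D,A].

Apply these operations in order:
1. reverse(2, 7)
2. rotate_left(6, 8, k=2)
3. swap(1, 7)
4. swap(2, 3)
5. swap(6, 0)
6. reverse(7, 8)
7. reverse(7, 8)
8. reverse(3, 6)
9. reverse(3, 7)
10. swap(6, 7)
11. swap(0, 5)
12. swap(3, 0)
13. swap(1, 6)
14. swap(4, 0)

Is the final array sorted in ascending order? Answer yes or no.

After 1 (reverse(2, 7)): [1, 4, 0, 2, 3, 7, 6, 8, 5]
After 2 (rotate_left(6, 8, k=2)): [1, 4, 0, 2, 3, 7, 5, 6, 8]
After 3 (swap(1, 7)): [1, 6, 0, 2, 3, 7, 5, 4, 8]
After 4 (swap(2, 3)): [1, 6, 2, 0, 3, 7, 5, 4, 8]
After 5 (swap(6, 0)): [5, 6, 2, 0, 3, 7, 1, 4, 8]
After 6 (reverse(7, 8)): [5, 6, 2, 0, 3, 7, 1, 8, 4]
After 7 (reverse(7, 8)): [5, 6, 2, 0, 3, 7, 1, 4, 8]
After 8 (reverse(3, 6)): [5, 6, 2, 1, 7, 3, 0, 4, 8]
After 9 (reverse(3, 7)): [5, 6, 2, 4, 0, 3, 7, 1, 8]
After 10 (swap(6, 7)): [5, 6, 2, 4, 0, 3, 1, 7, 8]
After 11 (swap(0, 5)): [3, 6, 2, 4, 0, 5, 1, 7, 8]
After 12 (swap(3, 0)): [4, 6, 2, 3, 0, 5, 1, 7, 8]
After 13 (swap(1, 6)): [4, 1, 2, 3, 0, 5, 6, 7, 8]
After 14 (swap(4, 0)): [0, 1, 2, 3, 4, 5, 6, 7, 8]

Answer: yes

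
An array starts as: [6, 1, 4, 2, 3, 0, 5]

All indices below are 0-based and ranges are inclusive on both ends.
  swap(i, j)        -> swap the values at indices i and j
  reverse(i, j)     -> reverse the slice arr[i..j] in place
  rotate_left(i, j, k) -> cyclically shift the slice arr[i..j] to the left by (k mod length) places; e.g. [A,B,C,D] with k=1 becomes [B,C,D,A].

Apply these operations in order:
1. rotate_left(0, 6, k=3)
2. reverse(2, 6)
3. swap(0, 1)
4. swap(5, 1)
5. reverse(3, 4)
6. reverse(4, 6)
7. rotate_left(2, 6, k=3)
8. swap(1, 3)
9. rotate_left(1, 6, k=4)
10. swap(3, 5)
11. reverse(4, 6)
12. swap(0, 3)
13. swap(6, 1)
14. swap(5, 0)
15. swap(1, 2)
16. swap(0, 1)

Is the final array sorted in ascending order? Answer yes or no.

After 1 (rotate_left(0, 6, k=3)): [2, 3, 0, 5, 6, 1, 4]
After 2 (reverse(2, 6)): [2, 3, 4, 1, 6, 5, 0]
After 3 (swap(0, 1)): [3, 2, 4, 1, 6, 5, 0]
After 4 (swap(5, 1)): [3, 5, 4, 1, 6, 2, 0]
After 5 (reverse(3, 4)): [3, 5, 4, 6, 1, 2, 0]
After 6 (reverse(4, 6)): [3, 5, 4, 6, 0, 2, 1]
After 7 (rotate_left(2, 6, k=3)): [3, 5, 2, 1, 4, 6, 0]
After 8 (swap(1, 3)): [3, 1, 2, 5, 4, 6, 0]
After 9 (rotate_left(1, 6, k=4)): [3, 6, 0, 1, 2, 5, 4]
After 10 (swap(3, 5)): [3, 6, 0, 5, 2, 1, 4]
After 11 (reverse(4, 6)): [3, 6, 0, 5, 4, 1, 2]
After 12 (swap(0, 3)): [5, 6, 0, 3, 4, 1, 2]
After 13 (swap(6, 1)): [5, 2, 0, 3, 4, 1, 6]
After 14 (swap(5, 0)): [1, 2, 0, 3, 4, 5, 6]
After 15 (swap(1, 2)): [1, 0, 2, 3, 4, 5, 6]
After 16 (swap(0, 1)): [0, 1, 2, 3, 4, 5, 6]

Answer: yes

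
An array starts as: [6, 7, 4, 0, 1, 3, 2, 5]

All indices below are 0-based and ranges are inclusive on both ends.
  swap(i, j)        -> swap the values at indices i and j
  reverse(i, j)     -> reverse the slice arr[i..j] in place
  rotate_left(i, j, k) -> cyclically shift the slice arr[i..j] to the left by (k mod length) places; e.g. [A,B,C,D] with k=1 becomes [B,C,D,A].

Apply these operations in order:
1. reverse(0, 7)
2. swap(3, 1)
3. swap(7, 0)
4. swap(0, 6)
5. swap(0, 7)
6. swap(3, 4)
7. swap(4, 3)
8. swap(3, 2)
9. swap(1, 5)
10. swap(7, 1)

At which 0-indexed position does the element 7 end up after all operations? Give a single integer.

After 1 (reverse(0, 7)): [5, 2, 3, 1, 0, 4, 7, 6]
After 2 (swap(3, 1)): [5, 1, 3, 2, 0, 4, 7, 6]
After 3 (swap(7, 0)): [6, 1, 3, 2, 0, 4, 7, 5]
After 4 (swap(0, 6)): [7, 1, 3, 2, 0, 4, 6, 5]
After 5 (swap(0, 7)): [5, 1, 3, 2, 0, 4, 6, 7]
After 6 (swap(3, 4)): [5, 1, 3, 0, 2, 4, 6, 7]
After 7 (swap(4, 3)): [5, 1, 3, 2, 0, 4, 6, 7]
After 8 (swap(3, 2)): [5, 1, 2, 3, 0, 4, 6, 7]
After 9 (swap(1, 5)): [5, 4, 2, 3, 0, 1, 6, 7]
After 10 (swap(7, 1)): [5, 7, 2, 3, 0, 1, 6, 4]

Answer: 1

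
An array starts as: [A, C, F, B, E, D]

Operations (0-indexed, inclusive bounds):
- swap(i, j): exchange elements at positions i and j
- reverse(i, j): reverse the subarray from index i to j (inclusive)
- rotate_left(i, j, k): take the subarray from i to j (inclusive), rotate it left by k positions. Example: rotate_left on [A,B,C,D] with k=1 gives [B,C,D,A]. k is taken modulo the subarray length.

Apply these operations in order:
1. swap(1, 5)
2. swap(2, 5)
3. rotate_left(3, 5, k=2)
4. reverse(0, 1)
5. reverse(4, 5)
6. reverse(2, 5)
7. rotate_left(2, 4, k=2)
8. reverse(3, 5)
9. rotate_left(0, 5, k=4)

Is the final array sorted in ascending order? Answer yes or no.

After 1 (swap(1, 5)): [A, D, F, B, E, C]
After 2 (swap(2, 5)): [A, D, C, B, E, F]
After 3 (rotate_left(3, 5, k=2)): [A, D, C, F, B, E]
After 4 (reverse(0, 1)): [D, A, C, F, B, E]
After 5 (reverse(4, 5)): [D, A, C, F, E, B]
After 6 (reverse(2, 5)): [D, A, B, E, F, C]
After 7 (rotate_left(2, 4, k=2)): [D, A, F, B, E, C]
After 8 (reverse(3, 5)): [D, A, F, C, E, B]
After 9 (rotate_left(0, 5, k=4)): [E, B, D, A, F, C]

Answer: no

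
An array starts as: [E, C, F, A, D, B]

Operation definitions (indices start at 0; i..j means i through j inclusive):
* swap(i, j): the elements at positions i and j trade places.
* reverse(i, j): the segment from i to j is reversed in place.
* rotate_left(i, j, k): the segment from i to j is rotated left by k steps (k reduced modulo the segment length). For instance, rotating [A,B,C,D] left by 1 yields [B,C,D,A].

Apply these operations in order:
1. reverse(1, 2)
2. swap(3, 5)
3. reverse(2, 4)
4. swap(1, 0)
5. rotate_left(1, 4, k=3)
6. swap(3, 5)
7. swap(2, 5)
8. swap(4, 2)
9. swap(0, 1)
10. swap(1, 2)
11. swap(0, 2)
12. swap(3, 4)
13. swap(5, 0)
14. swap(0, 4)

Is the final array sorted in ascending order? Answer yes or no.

Answer: yes

Derivation:
After 1 (reverse(1, 2)): [E, F, C, A, D, B]
After 2 (swap(3, 5)): [E, F, C, B, D, A]
After 3 (reverse(2, 4)): [E, F, D, B, C, A]
After 4 (swap(1, 0)): [F, E, D, B, C, A]
After 5 (rotate_left(1, 4, k=3)): [F, C, E, D, B, A]
After 6 (swap(3, 5)): [F, C, E, A, B, D]
After 7 (swap(2, 5)): [F, C, D, A, B, E]
After 8 (swap(4, 2)): [F, C, B, A, D, E]
After 9 (swap(0, 1)): [C, F, B, A, D, E]
After 10 (swap(1, 2)): [C, B, F, A, D, E]
After 11 (swap(0, 2)): [F, B, C, A, D, E]
After 12 (swap(3, 4)): [F, B, C, D, A, E]
After 13 (swap(5, 0)): [E, B, C, D, A, F]
After 14 (swap(0, 4)): [A, B, C, D, E, F]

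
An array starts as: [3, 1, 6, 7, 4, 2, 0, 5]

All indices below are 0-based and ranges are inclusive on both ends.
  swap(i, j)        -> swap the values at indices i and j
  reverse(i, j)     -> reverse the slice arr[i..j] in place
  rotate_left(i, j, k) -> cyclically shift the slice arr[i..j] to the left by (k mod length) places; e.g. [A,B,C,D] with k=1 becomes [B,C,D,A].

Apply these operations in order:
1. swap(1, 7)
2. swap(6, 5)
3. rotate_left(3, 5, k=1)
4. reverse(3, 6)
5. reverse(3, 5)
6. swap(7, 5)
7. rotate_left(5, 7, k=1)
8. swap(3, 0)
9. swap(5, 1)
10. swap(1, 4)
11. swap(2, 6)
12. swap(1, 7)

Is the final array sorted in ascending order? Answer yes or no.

Answer: yes

Derivation:
After 1 (swap(1, 7)): [3, 5, 6, 7, 4, 2, 0, 1]
After 2 (swap(6, 5)): [3, 5, 6, 7, 4, 0, 2, 1]
After 3 (rotate_left(3, 5, k=1)): [3, 5, 6, 4, 0, 7, 2, 1]
After 4 (reverse(3, 6)): [3, 5, 6, 2, 7, 0, 4, 1]
After 5 (reverse(3, 5)): [3, 5, 6, 0, 7, 2, 4, 1]
After 6 (swap(7, 5)): [3, 5, 6, 0, 7, 1, 4, 2]
After 7 (rotate_left(5, 7, k=1)): [3, 5, 6, 0, 7, 4, 2, 1]
After 8 (swap(3, 0)): [0, 5, 6, 3, 7, 4, 2, 1]
After 9 (swap(5, 1)): [0, 4, 6, 3, 7, 5, 2, 1]
After 10 (swap(1, 4)): [0, 7, 6, 3, 4, 5, 2, 1]
After 11 (swap(2, 6)): [0, 7, 2, 3, 4, 5, 6, 1]
After 12 (swap(1, 7)): [0, 1, 2, 3, 4, 5, 6, 7]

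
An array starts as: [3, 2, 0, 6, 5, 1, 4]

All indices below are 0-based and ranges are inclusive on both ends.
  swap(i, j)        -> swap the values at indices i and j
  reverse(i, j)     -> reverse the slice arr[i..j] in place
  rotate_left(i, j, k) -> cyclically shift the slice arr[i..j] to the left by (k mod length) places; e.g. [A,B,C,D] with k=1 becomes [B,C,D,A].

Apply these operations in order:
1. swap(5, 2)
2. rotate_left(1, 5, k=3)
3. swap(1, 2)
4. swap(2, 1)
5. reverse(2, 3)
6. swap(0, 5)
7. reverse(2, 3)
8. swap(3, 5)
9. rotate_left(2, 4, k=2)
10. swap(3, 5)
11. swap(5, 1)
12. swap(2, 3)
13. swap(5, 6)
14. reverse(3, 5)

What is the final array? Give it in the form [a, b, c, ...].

Answer: [6, 0, 2, 4, 3, 1, 5]

Derivation:
After 1 (swap(5, 2)): [3, 2, 1, 6, 5, 0, 4]
After 2 (rotate_left(1, 5, k=3)): [3, 5, 0, 2, 1, 6, 4]
After 3 (swap(1, 2)): [3, 0, 5, 2, 1, 6, 4]
After 4 (swap(2, 1)): [3, 5, 0, 2, 1, 6, 4]
After 5 (reverse(2, 3)): [3, 5, 2, 0, 1, 6, 4]
After 6 (swap(0, 5)): [6, 5, 2, 0, 1, 3, 4]
After 7 (reverse(2, 3)): [6, 5, 0, 2, 1, 3, 4]
After 8 (swap(3, 5)): [6, 5, 0, 3, 1, 2, 4]
After 9 (rotate_left(2, 4, k=2)): [6, 5, 1, 0, 3, 2, 4]
After 10 (swap(3, 5)): [6, 5, 1, 2, 3, 0, 4]
After 11 (swap(5, 1)): [6, 0, 1, 2, 3, 5, 4]
After 12 (swap(2, 3)): [6, 0, 2, 1, 3, 5, 4]
After 13 (swap(5, 6)): [6, 0, 2, 1, 3, 4, 5]
After 14 (reverse(3, 5)): [6, 0, 2, 4, 3, 1, 5]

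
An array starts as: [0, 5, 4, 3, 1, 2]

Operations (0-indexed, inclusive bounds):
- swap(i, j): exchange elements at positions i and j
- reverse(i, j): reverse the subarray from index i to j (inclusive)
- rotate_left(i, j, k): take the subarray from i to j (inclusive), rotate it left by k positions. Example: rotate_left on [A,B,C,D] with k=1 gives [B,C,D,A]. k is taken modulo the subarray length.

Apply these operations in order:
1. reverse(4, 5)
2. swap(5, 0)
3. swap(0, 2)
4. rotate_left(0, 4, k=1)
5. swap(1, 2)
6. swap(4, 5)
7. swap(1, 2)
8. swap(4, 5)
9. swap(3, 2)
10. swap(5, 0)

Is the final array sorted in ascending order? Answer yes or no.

Answer: yes

Derivation:
After 1 (reverse(4, 5)): [0, 5, 4, 3, 2, 1]
After 2 (swap(5, 0)): [1, 5, 4, 3, 2, 0]
After 3 (swap(0, 2)): [4, 5, 1, 3, 2, 0]
After 4 (rotate_left(0, 4, k=1)): [5, 1, 3, 2, 4, 0]
After 5 (swap(1, 2)): [5, 3, 1, 2, 4, 0]
After 6 (swap(4, 5)): [5, 3, 1, 2, 0, 4]
After 7 (swap(1, 2)): [5, 1, 3, 2, 0, 4]
After 8 (swap(4, 5)): [5, 1, 3, 2, 4, 0]
After 9 (swap(3, 2)): [5, 1, 2, 3, 4, 0]
After 10 (swap(5, 0)): [0, 1, 2, 3, 4, 5]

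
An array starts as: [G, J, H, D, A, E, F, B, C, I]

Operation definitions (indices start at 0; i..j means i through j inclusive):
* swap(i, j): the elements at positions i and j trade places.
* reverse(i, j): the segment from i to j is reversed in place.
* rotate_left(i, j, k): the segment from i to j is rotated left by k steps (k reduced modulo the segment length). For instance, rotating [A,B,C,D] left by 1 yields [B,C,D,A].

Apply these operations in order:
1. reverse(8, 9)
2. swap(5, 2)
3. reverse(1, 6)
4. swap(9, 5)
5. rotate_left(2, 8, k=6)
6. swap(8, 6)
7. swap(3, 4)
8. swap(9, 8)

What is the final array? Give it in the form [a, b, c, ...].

After 1 (reverse(8, 9)): [G, J, H, D, A, E, F, B, I, C]
After 2 (swap(5, 2)): [G, J, E, D, A, H, F, B, I, C]
After 3 (reverse(1, 6)): [G, F, H, A, D, E, J, B, I, C]
After 4 (swap(9, 5)): [G, F, H, A, D, C, J, B, I, E]
After 5 (rotate_left(2, 8, k=6)): [G, F, I, H, A, D, C, J, B, E]
After 6 (swap(8, 6)): [G, F, I, H, A, D, B, J, C, E]
After 7 (swap(3, 4)): [G, F, I, A, H, D, B, J, C, E]
After 8 (swap(9, 8)): [G, F, I, A, H, D, B, J, E, C]

Answer: [G, F, I, A, H, D, B, J, E, C]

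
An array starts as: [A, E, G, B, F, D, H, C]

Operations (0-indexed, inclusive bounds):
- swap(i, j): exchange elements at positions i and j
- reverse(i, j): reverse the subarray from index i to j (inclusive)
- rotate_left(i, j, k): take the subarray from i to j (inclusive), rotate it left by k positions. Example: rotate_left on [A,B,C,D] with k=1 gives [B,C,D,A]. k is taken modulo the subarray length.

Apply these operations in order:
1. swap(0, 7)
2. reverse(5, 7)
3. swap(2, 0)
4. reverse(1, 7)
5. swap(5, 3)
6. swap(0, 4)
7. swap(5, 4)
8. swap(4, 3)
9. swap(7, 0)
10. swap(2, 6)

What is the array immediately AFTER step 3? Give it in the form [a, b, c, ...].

After 1 (swap(0, 7)): [C, E, G, B, F, D, H, A]
After 2 (reverse(5, 7)): [C, E, G, B, F, A, H, D]
After 3 (swap(2, 0)): [G, E, C, B, F, A, H, D]

Answer: [G, E, C, B, F, A, H, D]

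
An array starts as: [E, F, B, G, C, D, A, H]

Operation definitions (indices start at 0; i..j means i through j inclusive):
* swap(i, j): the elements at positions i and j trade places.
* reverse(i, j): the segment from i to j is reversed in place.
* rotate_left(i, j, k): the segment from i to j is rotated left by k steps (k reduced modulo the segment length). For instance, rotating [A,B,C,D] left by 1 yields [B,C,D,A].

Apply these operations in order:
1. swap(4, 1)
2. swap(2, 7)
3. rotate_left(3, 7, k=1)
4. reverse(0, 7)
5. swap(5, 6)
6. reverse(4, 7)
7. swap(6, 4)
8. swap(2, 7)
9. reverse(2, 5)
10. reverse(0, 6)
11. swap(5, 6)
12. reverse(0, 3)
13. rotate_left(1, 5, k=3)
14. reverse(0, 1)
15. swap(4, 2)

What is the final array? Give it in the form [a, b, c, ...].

Answer: [H, C, F, D, G, E, B, A]

Derivation:
After 1 (swap(4, 1)): [E, C, B, G, F, D, A, H]
After 2 (swap(2, 7)): [E, C, H, G, F, D, A, B]
After 3 (rotate_left(3, 7, k=1)): [E, C, H, F, D, A, B, G]
After 4 (reverse(0, 7)): [G, B, A, D, F, H, C, E]
After 5 (swap(5, 6)): [G, B, A, D, F, C, H, E]
After 6 (reverse(4, 7)): [G, B, A, D, E, H, C, F]
After 7 (swap(6, 4)): [G, B, A, D, C, H, E, F]
After 8 (swap(2, 7)): [G, B, F, D, C, H, E, A]
After 9 (reverse(2, 5)): [G, B, H, C, D, F, E, A]
After 10 (reverse(0, 6)): [E, F, D, C, H, B, G, A]
After 11 (swap(5, 6)): [E, F, D, C, H, G, B, A]
After 12 (reverse(0, 3)): [C, D, F, E, H, G, B, A]
After 13 (rotate_left(1, 5, k=3)): [C, H, G, D, F, E, B, A]
After 14 (reverse(0, 1)): [H, C, G, D, F, E, B, A]
After 15 (swap(4, 2)): [H, C, F, D, G, E, B, A]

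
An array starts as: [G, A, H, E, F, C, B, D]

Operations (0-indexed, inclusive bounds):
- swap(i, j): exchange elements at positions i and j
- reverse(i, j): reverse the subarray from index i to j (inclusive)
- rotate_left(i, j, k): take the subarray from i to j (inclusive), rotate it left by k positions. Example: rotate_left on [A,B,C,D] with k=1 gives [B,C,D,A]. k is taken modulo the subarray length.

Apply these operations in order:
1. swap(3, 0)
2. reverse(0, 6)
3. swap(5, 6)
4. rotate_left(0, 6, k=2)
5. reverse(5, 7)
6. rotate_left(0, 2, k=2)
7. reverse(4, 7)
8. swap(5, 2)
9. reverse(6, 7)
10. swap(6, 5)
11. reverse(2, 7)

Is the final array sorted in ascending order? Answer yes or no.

Answer: no

Derivation:
After 1 (swap(3, 0)): [E, A, H, G, F, C, B, D]
After 2 (reverse(0, 6)): [B, C, F, G, H, A, E, D]
After 3 (swap(5, 6)): [B, C, F, G, H, E, A, D]
After 4 (rotate_left(0, 6, k=2)): [F, G, H, E, A, B, C, D]
After 5 (reverse(5, 7)): [F, G, H, E, A, D, C, B]
After 6 (rotate_left(0, 2, k=2)): [H, F, G, E, A, D, C, B]
After 7 (reverse(4, 7)): [H, F, G, E, B, C, D, A]
After 8 (swap(5, 2)): [H, F, C, E, B, G, D, A]
After 9 (reverse(6, 7)): [H, F, C, E, B, G, A, D]
After 10 (swap(6, 5)): [H, F, C, E, B, A, G, D]
After 11 (reverse(2, 7)): [H, F, D, G, A, B, E, C]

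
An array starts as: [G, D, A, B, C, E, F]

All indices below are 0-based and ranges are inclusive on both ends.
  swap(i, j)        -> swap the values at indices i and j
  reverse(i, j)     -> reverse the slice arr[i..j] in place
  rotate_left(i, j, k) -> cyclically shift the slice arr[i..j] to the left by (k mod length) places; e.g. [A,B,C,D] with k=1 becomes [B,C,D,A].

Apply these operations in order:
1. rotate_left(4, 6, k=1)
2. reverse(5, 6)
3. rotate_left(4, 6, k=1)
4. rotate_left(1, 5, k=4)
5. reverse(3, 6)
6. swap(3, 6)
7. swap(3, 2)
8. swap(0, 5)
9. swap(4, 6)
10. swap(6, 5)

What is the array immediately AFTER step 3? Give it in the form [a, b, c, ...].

Answer: [G, D, A, B, C, F, E]

Derivation:
After 1 (rotate_left(4, 6, k=1)): [G, D, A, B, E, F, C]
After 2 (reverse(5, 6)): [G, D, A, B, E, C, F]
After 3 (rotate_left(4, 6, k=1)): [G, D, A, B, C, F, E]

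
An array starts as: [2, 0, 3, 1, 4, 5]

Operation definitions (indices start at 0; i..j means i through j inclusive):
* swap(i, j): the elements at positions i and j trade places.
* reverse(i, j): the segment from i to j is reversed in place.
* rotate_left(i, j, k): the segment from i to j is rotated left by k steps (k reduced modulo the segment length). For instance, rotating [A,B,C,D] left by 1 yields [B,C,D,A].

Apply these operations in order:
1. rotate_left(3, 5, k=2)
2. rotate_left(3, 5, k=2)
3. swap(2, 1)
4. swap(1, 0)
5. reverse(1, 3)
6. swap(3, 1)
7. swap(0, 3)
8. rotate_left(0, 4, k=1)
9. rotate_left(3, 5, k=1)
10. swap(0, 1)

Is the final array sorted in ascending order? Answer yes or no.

After 1 (rotate_left(3, 5, k=2)): [2, 0, 3, 5, 1, 4]
After 2 (rotate_left(3, 5, k=2)): [2, 0, 3, 4, 5, 1]
After 3 (swap(2, 1)): [2, 3, 0, 4, 5, 1]
After 4 (swap(1, 0)): [3, 2, 0, 4, 5, 1]
After 5 (reverse(1, 3)): [3, 4, 0, 2, 5, 1]
After 6 (swap(3, 1)): [3, 2, 0, 4, 5, 1]
After 7 (swap(0, 3)): [4, 2, 0, 3, 5, 1]
After 8 (rotate_left(0, 4, k=1)): [2, 0, 3, 5, 4, 1]
After 9 (rotate_left(3, 5, k=1)): [2, 0, 3, 4, 1, 5]
After 10 (swap(0, 1)): [0, 2, 3, 4, 1, 5]

Answer: no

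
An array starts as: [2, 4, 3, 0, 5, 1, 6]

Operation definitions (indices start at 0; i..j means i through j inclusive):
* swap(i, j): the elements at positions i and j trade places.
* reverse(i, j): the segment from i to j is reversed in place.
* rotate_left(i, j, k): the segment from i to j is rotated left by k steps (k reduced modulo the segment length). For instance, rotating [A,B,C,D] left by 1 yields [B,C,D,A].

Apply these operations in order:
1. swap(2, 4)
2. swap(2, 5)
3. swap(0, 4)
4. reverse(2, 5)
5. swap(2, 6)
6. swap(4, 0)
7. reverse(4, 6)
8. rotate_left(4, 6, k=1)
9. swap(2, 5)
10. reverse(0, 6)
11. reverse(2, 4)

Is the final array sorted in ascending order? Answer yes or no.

After 1 (swap(2, 4)): [2, 4, 5, 0, 3, 1, 6]
After 2 (swap(2, 5)): [2, 4, 1, 0, 3, 5, 6]
After 3 (swap(0, 4)): [3, 4, 1, 0, 2, 5, 6]
After 4 (reverse(2, 5)): [3, 4, 5, 2, 0, 1, 6]
After 5 (swap(2, 6)): [3, 4, 6, 2, 0, 1, 5]
After 6 (swap(4, 0)): [0, 4, 6, 2, 3, 1, 5]
After 7 (reverse(4, 6)): [0, 4, 6, 2, 5, 1, 3]
After 8 (rotate_left(4, 6, k=1)): [0, 4, 6, 2, 1, 3, 5]
After 9 (swap(2, 5)): [0, 4, 3, 2, 1, 6, 5]
After 10 (reverse(0, 6)): [5, 6, 1, 2, 3, 4, 0]
After 11 (reverse(2, 4)): [5, 6, 3, 2, 1, 4, 0]

Answer: no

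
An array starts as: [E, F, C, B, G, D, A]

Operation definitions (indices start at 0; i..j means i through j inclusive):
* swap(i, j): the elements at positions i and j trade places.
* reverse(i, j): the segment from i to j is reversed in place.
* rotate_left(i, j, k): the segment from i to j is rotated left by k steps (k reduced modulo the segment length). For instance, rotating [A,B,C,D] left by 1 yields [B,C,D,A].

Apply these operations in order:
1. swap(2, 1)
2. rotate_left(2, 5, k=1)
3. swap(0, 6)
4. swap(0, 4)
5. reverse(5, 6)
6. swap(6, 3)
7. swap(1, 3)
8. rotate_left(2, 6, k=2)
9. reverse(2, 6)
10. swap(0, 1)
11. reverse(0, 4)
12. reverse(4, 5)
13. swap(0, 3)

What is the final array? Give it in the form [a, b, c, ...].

Answer: [D, B, C, G, E, F, A]

Derivation:
After 1 (swap(2, 1)): [E, C, F, B, G, D, A]
After 2 (rotate_left(2, 5, k=1)): [E, C, B, G, D, F, A]
After 3 (swap(0, 6)): [A, C, B, G, D, F, E]
After 4 (swap(0, 4)): [D, C, B, G, A, F, E]
After 5 (reverse(5, 6)): [D, C, B, G, A, E, F]
After 6 (swap(6, 3)): [D, C, B, F, A, E, G]
After 7 (swap(1, 3)): [D, F, B, C, A, E, G]
After 8 (rotate_left(2, 6, k=2)): [D, F, A, E, G, B, C]
After 9 (reverse(2, 6)): [D, F, C, B, G, E, A]
After 10 (swap(0, 1)): [F, D, C, B, G, E, A]
After 11 (reverse(0, 4)): [G, B, C, D, F, E, A]
After 12 (reverse(4, 5)): [G, B, C, D, E, F, A]
After 13 (swap(0, 3)): [D, B, C, G, E, F, A]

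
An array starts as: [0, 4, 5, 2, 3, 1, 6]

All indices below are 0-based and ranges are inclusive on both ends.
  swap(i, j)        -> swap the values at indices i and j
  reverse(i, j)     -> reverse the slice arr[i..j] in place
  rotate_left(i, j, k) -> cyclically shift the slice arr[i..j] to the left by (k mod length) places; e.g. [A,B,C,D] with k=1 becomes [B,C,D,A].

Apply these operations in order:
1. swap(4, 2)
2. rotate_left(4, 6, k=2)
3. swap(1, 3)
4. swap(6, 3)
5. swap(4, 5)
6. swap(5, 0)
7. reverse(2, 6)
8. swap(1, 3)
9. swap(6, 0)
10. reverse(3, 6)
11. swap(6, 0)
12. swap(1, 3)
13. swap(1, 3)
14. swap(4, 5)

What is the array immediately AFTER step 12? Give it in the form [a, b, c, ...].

Answer: [2, 6, 4, 0, 1, 5, 3]

Derivation:
After 1 (swap(4, 2)): [0, 4, 3, 2, 5, 1, 6]
After 2 (rotate_left(4, 6, k=2)): [0, 4, 3, 2, 6, 5, 1]
After 3 (swap(1, 3)): [0, 2, 3, 4, 6, 5, 1]
After 4 (swap(6, 3)): [0, 2, 3, 1, 6, 5, 4]
After 5 (swap(4, 5)): [0, 2, 3, 1, 5, 6, 4]
After 6 (swap(5, 0)): [6, 2, 3, 1, 5, 0, 4]
After 7 (reverse(2, 6)): [6, 2, 4, 0, 5, 1, 3]
After 8 (swap(1, 3)): [6, 0, 4, 2, 5, 1, 3]
After 9 (swap(6, 0)): [3, 0, 4, 2, 5, 1, 6]
After 10 (reverse(3, 6)): [3, 0, 4, 6, 1, 5, 2]
After 11 (swap(6, 0)): [2, 0, 4, 6, 1, 5, 3]
After 12 (swap(1, 3)): [2, 6, 4, 0, 1, 5, 3]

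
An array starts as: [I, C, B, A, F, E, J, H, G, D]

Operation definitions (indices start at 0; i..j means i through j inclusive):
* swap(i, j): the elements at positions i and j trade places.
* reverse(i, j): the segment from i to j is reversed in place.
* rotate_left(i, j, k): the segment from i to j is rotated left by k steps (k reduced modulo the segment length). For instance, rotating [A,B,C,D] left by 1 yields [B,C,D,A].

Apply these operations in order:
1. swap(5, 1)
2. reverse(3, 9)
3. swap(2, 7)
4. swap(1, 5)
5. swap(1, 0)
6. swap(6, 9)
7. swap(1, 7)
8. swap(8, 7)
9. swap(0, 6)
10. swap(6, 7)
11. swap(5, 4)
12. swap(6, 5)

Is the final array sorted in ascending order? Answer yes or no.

Answer: yes

Derivation:
After 1 (swap(5, 1)): [I, E, B, A, F, C, J, H, G, D]
After 2 (reverse(3, 9)): [I, E, B, D, G, H, J, C, F, A]
After 3 (swap(2, 7)): [I, E, C, D, G, H, J, B, F, A]
After 4 (swap(1, 5)): [I, H, C, D, G, E, J, B, F, A]
After 5 (swap(1, 0)): [H, I, C, D, G, E, J, B, F, A]
After 6 (swap(6, 9)): [H, I, C, D, G, E, A, B, F, J]
After 7 (swap(1, 7)): [H, B, C, D, G, E, A, I, F, J]
After 8 (swap(8, 7)): [H, B, C, D, G, E, A, F, I, J]
After 9 (swap(0, 6)): [A, B, C, D, G, E, H, F, I, J]
After 10 (swap(6, 7)): [A, B, C, D, G, E, F, H, I, J]
After 11 (swap(5, 4)): [A, B, C, D, E, G, F, H, I, J]
After 12 (swap(6, 5)): [A, B, C, D, E, F, G, H, I, J]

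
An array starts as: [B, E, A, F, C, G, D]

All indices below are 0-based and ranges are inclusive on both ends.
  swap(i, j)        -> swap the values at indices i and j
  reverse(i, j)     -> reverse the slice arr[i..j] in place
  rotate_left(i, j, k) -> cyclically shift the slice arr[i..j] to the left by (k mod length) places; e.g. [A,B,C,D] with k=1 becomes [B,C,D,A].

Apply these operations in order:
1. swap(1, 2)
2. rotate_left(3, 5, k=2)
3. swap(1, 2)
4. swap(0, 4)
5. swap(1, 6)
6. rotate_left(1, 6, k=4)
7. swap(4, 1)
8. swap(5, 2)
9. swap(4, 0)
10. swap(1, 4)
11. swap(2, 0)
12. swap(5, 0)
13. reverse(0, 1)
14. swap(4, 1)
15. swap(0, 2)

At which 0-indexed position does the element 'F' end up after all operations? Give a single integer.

After 1 (swap(1, 2)): [B, A, E, F, C, G, D]
After 2 (rotate_left(3, 5, k=2)): [B, A, E, G, F, C, D]
After 3 (swap(1, 2)): [B, E, A, G, F, C, D]
After 4 (swap(0, 4)): [F, E, A, G, B, C, D]
After 5 (swap(1, 6)): [F, D, A, G, B, C, E]
After 6 (rotate_left(1, 6, k=4)): [F, C, E, D, A, G, B]
After 7 (swap(4, 1)): [F, A, E, D, C, G, B]
After 8 (swap(5, 2)): [F, A, G, D, C, E, B]
After 9 (swap(4, 0)): [C, A, G, D, F, E, B]
After 10 (swap(1, 4)): [C, F, G, D, A, E, B]
After 11 (swap(2, 0)): [G, F, C, D, A, E, B]
After 12 (swap(5, 0)): [E, F, C, D, A, G, B]
After 13 (reverse(0, 1)): [F, E, C, D, A, G, B]
After 14 (swap(4, 1)): [F, A, C, D, E, G, B]
After 15 (swap(0, 2)): [C, A, F, D, E, G, B]

Answer: 2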